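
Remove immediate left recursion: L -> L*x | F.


Left-recursive alternatives: L*x; non-recursive: F
Introduce L': L -> FL', L' -> *xL' | ε


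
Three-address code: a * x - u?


Break into single-operator statements:
t1 = a * x
t2 = t1 - u


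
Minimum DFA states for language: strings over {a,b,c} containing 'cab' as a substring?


KMP-style automaton: 3 progress states + 1 absorbing accept = 4
Minimal DFA: 4 states


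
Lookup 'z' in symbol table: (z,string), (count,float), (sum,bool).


Lookup 'z' → type string


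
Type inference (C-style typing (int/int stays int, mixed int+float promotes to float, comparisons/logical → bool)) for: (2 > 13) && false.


Operand types: bool && bool
Rule: logical operators take bool operands and yield bool
Result type: bool


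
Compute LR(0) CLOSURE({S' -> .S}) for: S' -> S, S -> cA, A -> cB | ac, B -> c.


Start: S' -> .S
For each item with dot before a nonterminal B, add B -> .γ for every B-production
Closure: [S' -> .S, S -> .cA]


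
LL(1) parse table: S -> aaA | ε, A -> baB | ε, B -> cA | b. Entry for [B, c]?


For [B, c]: 'c' ∈ FIRST(cA)
Entry: B -> cA


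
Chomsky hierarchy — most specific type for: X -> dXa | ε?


Single nonterminal LHS, but d^n a^n is not regular
Classification: Type 2 (Context-Free)


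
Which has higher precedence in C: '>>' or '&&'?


'>>' is shift (level 8); '&&' is logical AND (level 2)
Higher level binds tighter
'>>' has higher precedence than '&&'


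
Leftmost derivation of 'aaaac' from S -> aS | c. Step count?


Derivation: S => aS => aaS => aaaS => aaaaS => aaaac
Steps: 5


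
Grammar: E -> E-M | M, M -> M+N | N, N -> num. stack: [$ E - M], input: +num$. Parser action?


'+' can extend M; shift to build M -> M+N
Action: shift


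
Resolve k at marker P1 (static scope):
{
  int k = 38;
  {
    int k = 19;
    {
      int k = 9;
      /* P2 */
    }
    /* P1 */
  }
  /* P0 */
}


k declared in the same block as P1
k = 19


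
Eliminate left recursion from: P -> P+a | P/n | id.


Left-recursive alternatives: P+a, P/n; non-recursive: id
Introduce P': P -> idP', P' -> +aP' | /nP' | ε


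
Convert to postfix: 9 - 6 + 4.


Left to right (same or higher precedence on left)
Postfix: 9 6 - 4 +


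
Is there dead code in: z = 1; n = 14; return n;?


z is assigned but never read
Dead: 'z = 1'


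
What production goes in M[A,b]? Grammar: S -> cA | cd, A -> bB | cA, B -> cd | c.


For [A, b]: 'b' ∈ FIRST(bB)
Entry: A -> bB


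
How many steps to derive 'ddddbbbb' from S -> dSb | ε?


Derivation: S => dSb => ddSbb => dddSbbb => ddddSbbbb => ddddbbbb
Steps: 5


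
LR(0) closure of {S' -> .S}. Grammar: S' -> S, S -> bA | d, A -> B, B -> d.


Start: S' -> .S
For each item with dot before a nonterminal B, add B -> .γ for every B-production
Closure: [S' -> .S, S -> .bA, S -> .d]


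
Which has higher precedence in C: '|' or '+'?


'+' is additive (level 9); '|' is bitwise OR (level 3)
Higher level binds tighter
'+' has higher precedence than '|'


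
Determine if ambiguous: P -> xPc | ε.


balanced x^n…c^n: each string has a unique parse
Unambiguous


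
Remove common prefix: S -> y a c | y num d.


Common prefix: 'y'
Factored: S -> y S', S' -> a c | num d


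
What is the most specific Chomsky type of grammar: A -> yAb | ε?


Single nonterminal LHS, but y^n b^n is not regular
Classification: Type 2 (Context-Free)


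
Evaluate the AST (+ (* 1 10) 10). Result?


Evaluate inner: (* 1 10) = 10
Evaluate root: (+ 10 10) = 20
Result: 20


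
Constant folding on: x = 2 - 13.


2 - 13 = -11 at compile time
Optimized: x = -11


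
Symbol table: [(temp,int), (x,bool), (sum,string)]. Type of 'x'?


Lookup 'x' → type bool


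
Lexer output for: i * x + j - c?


Scan left to right, longest-match per lexeme
Tokens: ID(i), OP(*), ID(x), OP(+), ID(j), OP(-), ID(c)


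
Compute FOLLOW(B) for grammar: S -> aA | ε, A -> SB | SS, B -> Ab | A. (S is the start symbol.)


$ ∈ FOLLOW(S). For each A -> αBβ: add FIRST(β)\{ε} to FOLLOW(B); if β nullable, add FOLLOW(A).
FOLLOW(B) = {$, a, b}


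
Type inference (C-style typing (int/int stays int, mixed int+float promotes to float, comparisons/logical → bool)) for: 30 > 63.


Operand types: int > int
Rule: comparison yields bool
Result type: bool


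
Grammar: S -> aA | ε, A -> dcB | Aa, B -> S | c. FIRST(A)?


Per alternative of A: FIRST(dcB) = {d}; FIRST(Aa) = {d}
FIRST(A) = {d}


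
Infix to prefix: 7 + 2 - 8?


left-to-right (same/higher precedence on left): tree is (- (+ 7 2) 8)
Prefix: - + 7 2 8


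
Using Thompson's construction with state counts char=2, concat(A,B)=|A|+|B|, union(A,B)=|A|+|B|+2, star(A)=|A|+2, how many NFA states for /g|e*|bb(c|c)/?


Syntax tree has 6 char leaf(s), 3 union(s), 1 star(s)
chars contribute 6×2 = 12; each union adds +2; each star adds +2
Total: 12 + 6 + 2 = 20 states


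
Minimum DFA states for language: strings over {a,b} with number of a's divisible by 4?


Track (count of a) mod 4: states 0..3, accept at 0
Minimal DFA: 4 states


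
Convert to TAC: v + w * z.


Break into single-operator statements:
t1 = w * z
t2 = v + t1


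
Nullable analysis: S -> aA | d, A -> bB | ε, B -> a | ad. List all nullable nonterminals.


A nonterminal is nullable iff some alternative derives ε (directly, or every symbol in it is nullable)
Nullable: {A}


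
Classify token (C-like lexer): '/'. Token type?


Pattern: operator symbol
Type: OPERATOR


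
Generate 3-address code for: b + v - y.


Break into single-operator statements:
t1 = b + v
t2 = t1 - y


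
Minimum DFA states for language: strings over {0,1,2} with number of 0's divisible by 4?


Track (count of 0) mod 4: states 0..3, accept at 0
Minimal DFA: 4 states


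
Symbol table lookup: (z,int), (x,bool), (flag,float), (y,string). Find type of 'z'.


Lookup 'z' → type int


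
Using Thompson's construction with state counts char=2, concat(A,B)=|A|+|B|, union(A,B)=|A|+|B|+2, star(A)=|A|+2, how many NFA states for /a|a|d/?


Syntax tree has 3 char leaf(s), 2 union(s), 0 star(s)
chars contribute 3×2 = 6; each union adds +2; each star adds +2
Total: 6 + 4 + 0 = 10 states


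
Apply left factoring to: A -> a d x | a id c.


Common prefix: 'a'
Factored: A -> a A', A' -> d x | id c


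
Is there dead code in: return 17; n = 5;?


statement follows a return and is unreachable
Dead: 'n = 5'


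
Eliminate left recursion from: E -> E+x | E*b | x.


Left-recursive alternatives: E+x, E*b; non-recursive: x
Introduce E': E -> xE', E' -> +xE' | *bE' | ε


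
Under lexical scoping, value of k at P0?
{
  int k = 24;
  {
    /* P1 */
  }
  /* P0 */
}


k declared in the same block as P0
k = 24


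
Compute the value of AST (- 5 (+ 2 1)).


Evaluate inner: (+ 2 1) = 3
Evaluate root: (- 5 3) = 2
Result: 2


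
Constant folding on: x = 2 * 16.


2 * 16 = 32 at compile time
Optimized: x = 32


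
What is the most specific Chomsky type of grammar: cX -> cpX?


LHS has context (more than one symbol) and |LHS| ≤ |RHS|
Classification: Type 1 (Context-Sensitive)


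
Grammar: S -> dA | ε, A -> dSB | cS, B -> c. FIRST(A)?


Per alternative of A: FIRST(dSB) = {d}; FIRST(cS) = {c}
FIRST(A) = {c, d}


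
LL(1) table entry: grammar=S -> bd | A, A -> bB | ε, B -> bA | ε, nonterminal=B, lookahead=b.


For [B, b]: 'b' ∈ FIRST(bA)
Entry: B -> bA


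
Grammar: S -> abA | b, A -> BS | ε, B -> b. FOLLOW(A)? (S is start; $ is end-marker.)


$ ∈ FOLLOW(S). For each A -> αBβ: add FIRST(β)\{ε} to FOLLOW(B); if β nullable, add FOLLOW(A).
FOLLOW(A) = {$}


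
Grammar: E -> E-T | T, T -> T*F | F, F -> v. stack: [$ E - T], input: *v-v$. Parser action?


'*' can extend T; shift to build T -> T*F
Action: shift


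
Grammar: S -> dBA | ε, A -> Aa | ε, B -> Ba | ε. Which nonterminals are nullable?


A nonterminal is nullable iff some alternative derives ε (directly, or every symbol in it is nullable)
Nullable: {A, B, S}


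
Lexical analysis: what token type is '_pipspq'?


Pattern: letter/underscore followed by alphanumerics, not a keyword
Type: IDENTIFIER


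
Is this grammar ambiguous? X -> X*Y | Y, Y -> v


precedence layered via separate nonterminal Y: deterministic
Unambiguous


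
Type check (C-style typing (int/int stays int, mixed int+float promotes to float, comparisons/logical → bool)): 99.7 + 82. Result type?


Operand types: float + int
Rule: mixed int/float promotes to float; int/int stays int
Result type: float


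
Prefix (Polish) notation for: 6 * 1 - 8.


left-to-right (same/higher precedence on left): tree is (- (* 6 1) 8)
Prefix: - * 6 1 8


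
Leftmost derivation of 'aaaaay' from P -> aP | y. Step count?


Derivation: P => aP => aaP => aaaP => aaaaP => aaaaaP => aaaaay
Steps: 6


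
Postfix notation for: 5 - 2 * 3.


* has higher precedence, evaluate 2*3 first
Postfix: 5 2 3 * -


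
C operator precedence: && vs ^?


'^' is bitwise XOR (level 4); '&&' is logical AND (level 2)
Higher level binds tighter
'^' has higher precedence than '&&'


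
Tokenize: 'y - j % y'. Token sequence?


Scan left to right, longest-match per lexeme
Tokens: ID(y), OP(-), ID(j), OP(%), ID(y)


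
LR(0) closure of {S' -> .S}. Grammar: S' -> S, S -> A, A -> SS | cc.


Start: S' -> .S
For each item with dot before a nonterminal B, add B -> .γ for every B-production
Closure: [S' -> .S, S -> .A, A -> .SS, A -> .cc]


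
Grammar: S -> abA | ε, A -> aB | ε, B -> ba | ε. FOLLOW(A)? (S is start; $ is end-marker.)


$ ∈ FOLLOW(S). For each A -> αBβ: add FIRST(β)\{ε} to FOLLOW(B); if β nullable, add FOLLOW(A).
FOLLOW(A) = {$}


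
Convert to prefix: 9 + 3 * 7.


'*' binds tighter: tree is (+ 9 (* 3 7))
Prefix: + 9 * 3 7


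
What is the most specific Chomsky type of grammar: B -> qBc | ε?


Single nonterminal LHS, but q^n c^n is not regular
Classification: Type 2 (Context-Free)


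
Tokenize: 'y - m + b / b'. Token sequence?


Scan left to right, longest-match per lexeme
Tokens: ID(y), OP(-), ID(m), OP(+), ID(b), OP(/), ID(b)


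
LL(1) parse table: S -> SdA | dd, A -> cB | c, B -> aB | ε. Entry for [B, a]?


For [B, a]: 'a' ∈ FIRST(aB)
Entry: B -> aB


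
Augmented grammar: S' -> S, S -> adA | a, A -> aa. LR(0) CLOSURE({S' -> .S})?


Start: S' -> .S
For each item with dot before a nonterminal B, add B -> .γ for every B-production
Closure: [S' -> .S, S -> .adA, S -> .a]


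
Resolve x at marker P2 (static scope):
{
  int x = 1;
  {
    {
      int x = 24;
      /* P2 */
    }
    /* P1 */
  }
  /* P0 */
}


x declared in the same block as P2
x = 24


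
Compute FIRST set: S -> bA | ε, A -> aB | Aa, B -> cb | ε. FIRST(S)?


Per alternative of S: FIRST(bA) = {b}; FIRST(ε) = {ε}
FIRST(S) = {b, ε}


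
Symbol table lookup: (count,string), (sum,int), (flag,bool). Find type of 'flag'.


Lookup 'flag' → type bool


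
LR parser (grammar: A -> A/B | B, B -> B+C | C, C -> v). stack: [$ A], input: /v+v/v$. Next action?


shift '/' to continue A -> A/B
Action: shift


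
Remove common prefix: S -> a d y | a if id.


Common prefix: 'a'
Factored: S -> a S', S' -> d y | if id


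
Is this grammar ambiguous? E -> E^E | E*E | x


'x^x*x' has two parse trees (no precedence encoded between ^ and *)
Ambiguous


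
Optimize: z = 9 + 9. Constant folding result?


9 + 9 = 18 at compile time
Optimized: z = 18


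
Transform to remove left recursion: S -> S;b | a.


Left-recursive alternatives: S;b; non-recursive: a
Introduce S': S -> aS', S' -> ;bS' | ε


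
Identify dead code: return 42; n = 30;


statement follows a return and is unreachable
Dead: 'n = 30'


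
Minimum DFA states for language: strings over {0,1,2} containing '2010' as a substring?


KMP-style automaton: 4 progress states + 1 absorbing accept = 5
Minimal DFA: 5 states


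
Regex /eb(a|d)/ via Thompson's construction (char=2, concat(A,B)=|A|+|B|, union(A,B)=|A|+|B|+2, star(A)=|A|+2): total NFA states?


Syntax tree has 4 char leaf(s), 1 union(s), 0 star(s)
chars contribute 4×2 = 8; each union adds +2; each star adds +2
Total: 8 + 2 + 0 = 10 states


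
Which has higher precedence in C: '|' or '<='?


'<=' is relational (level 7); '|' is bitwise OR (level 3)
Higher level binds tighter
'<=' has higher precedence than '|'


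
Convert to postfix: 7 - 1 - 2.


Left to right (same or higher precedence on left)
Postfix: 7 1 - 2 -


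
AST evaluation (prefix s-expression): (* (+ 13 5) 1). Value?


Evaluate inner: (+ 13 5) = 18
Evaluate root: (* 18 1) = 18
Result: 18


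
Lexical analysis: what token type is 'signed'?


Pattern: reserved word
Type: KEYWORD


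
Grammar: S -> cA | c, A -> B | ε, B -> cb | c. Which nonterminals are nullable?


A nonterminal is nullable iff some alternative derives ε (directly, or every symbol in it is nullable)
Nullable: {A}


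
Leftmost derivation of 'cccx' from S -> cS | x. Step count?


Derivation: S => cS => ccS => cccS => cccx
Steps: 4


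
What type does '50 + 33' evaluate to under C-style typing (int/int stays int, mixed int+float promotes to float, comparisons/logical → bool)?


Operand types: int + int
Rule: mixed int/float promotes to float; int/int stays int
Result type: int


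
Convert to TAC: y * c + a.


Break into single-operator statements:
t1 = y * c
t2 = t1 + a


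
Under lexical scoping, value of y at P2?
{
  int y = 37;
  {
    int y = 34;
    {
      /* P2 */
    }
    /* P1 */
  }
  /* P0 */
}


P2's block does not declare y; resolves to the enclosing declaration at depth 1
y = 34


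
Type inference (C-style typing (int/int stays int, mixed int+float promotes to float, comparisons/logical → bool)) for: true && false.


Operand types: bool && bool
Rule: logical operators take bool operands and yield bool
Result type: bool


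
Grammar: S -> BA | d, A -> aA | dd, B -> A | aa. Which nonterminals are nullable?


A nonterminal is nullable iff some alternative derives ε (directly, or every symbol in it is nullable)
Nullable: {}


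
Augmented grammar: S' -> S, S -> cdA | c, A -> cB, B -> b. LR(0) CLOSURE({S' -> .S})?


Start: S' -> .S
For each item with dot before a nonterminal B, add B -> .γ for every B-production
Closure: [S' -> .S, S -> .cdA, S -> .c]


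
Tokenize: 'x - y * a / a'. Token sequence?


Scan left to right, longest-match per lexeme
Tokens: ID(x), OP(-), ID(y), OP(*), ID(a), OP(/), ID(a)


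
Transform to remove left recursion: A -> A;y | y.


Left-recursive alternatives: A;y; non-recursive: y
Introduce A': A -> yA', A' -> ;yA' | ε


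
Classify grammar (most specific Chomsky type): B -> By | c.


Left-linear: every RHS is a terminal or one nonterminal followed by a terminal
Classification: Type 3 (Regular)


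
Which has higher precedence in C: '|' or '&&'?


'|' is bitwise OR (level 3); '&&' is logical AND (level 2)
Higher level binds tighter
'|' has higher precedence than '&&'


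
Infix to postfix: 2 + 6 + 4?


Left to right (same or higher precedence on left)
Postfix: 2 6 + 4 +


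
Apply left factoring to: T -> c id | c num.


Common prefix: 'c'
Factored: T -> c T', T' -> id | num


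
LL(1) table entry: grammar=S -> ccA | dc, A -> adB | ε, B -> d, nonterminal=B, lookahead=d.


For [B, d]: 'd' ∈ FIRST(d)
Entry: B -> d


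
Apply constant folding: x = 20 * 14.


20 * 14 = 280 at compile time
Optimized: x = 280


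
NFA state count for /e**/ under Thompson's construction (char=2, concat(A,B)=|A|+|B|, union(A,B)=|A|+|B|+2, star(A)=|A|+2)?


Syntax tree has 1 char leaf(s), 0 union(s), 2 star(s)
chars contribute 1×2 = 2; each union adds +2; each star adds +2
Total: 2 + 0 + 4 = 6 states


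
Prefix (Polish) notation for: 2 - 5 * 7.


'*' binds tighter: tree is (- 2 (* 5 7))
Prefix: - 2 * 5 7


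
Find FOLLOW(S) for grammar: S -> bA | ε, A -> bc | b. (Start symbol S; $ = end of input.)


$ ∈ FOLLOW(S). For each A -> αBβ: add FIRST(β)\{ε} to FOLLOW(B); if β nullable, add FOLLOW(A).
FOLLOW(S) = {$}


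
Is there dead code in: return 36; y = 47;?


statement follows a return and is unreachable
Dead: 'y = 47'


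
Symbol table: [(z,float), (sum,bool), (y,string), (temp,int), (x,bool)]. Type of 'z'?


Lookup 'z' → type float


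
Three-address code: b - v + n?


Break into single-operator statements:
t1 = b - v
t2 = t1 + n


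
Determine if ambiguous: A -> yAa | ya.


balanced y^n…a^n: each string has a unique parse
Unambiguous


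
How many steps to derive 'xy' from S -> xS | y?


Derivation: S => xS => xy
Steps: 2


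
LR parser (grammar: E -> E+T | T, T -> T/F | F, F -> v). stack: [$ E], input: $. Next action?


start symbol E on stack, input exhausted
Action: accept


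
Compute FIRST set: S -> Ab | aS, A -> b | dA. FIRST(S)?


Per alternative of S: FIRST(Ab) = {b, d}; FIRST(aS) = {a}
FIRST(S) = {a, b, d}


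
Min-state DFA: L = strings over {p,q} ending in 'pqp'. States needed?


Track the longest suffix of input matching a prefix of 'pqp': 4 classes (prefixes of length 0..3)
Minimal DFA: 4 states


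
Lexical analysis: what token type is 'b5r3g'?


Pattern: letter/underscore followed by alphanumerics, not a keyword
Type: IDENTIFIER


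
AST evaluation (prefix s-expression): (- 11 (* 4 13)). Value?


Evaluate inner: (* 4 13) = 52
Evaluate root: (- 11 52) = -41
Result: -41


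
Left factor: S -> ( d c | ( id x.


Common prefix: '('
Factored: S -> ( S', S' -> d c | id x


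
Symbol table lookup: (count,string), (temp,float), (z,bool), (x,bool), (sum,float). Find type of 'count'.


Lookup 'count' → type string


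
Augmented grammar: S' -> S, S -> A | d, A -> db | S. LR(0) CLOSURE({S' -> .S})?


Start: S' -> .S
For each item with dot before a nonterminal B, add B -> .γ for every B-production
Closure: [S' -> .S, S -> .A, S -> .d, A -> .db, A -> .S]


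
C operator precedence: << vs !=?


'<<' is shift (level 8); '!=' is equality (level 6)
Higher level binds tighter
'<<' has higher precedence than '!='


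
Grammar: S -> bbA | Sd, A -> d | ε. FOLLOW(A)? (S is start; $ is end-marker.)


$ ∈ FOLLOW(S). For each A -> αBβ: add FIRST(β)\{ε} to FOLLOW(B); if β nullable, add FOLLOW(A).
FOLLOW(A) = {$, d}


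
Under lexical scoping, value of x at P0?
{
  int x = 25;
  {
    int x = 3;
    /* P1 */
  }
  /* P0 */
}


x declared in the same block as P0
x = 25


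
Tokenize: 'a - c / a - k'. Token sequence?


Scan left to right, longest-match per lexeme
Tokens: ID(a), OP(-), ID(c), OP(/), ID(a), OP(-), ID(k)


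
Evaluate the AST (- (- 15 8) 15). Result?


Evaluate inner: (- 15 8) = 7
Evaluate root: (- 7 15) = -8
Result: -8


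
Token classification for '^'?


Pattern: operator symbol
Type: OPERATOR


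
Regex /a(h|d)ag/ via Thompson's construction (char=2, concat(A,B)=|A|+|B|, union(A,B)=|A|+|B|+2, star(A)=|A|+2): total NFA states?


Syntax tree has 5 char leaf(s), 1 union(s), 0 star(s)
chars contribute 5×2 = 10; each union adds +2; each star adds +2
Total: 10 + 2 + 0 = 12 states


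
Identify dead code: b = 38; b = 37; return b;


first assignment to b is overwritten before any read
Dead: 'b = 38'


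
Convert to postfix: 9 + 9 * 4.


* has higher precedence, evaluate 9*4 first
Postfix: 9 9 4 * +


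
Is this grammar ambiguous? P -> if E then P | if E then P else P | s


dangling else: 'if E then if E then s else s' parses two ways
Ambiguous


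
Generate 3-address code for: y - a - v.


Break into single-operator statements:
t1 = y - a
t2 = t1 - v


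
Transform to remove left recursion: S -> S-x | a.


Left-recursive alternatives: S-x; non-recursive: a
Introduce S': S -> aS', S' -> -xS' | ε


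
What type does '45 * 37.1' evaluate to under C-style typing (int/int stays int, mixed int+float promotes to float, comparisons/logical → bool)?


Operand types: int * float
Rule: mixed int/float promotes to float; int/int stays int
Result type: float


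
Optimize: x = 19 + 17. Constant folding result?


19 + 17 = 36 at compile time
Optimized: x = 36


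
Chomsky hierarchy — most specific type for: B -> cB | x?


Right-linear: every RHS is a terminal or a terminal followed by one nonterminal
Classification: Type 3 (Regular)


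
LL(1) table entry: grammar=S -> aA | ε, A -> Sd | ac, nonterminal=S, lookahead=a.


For [S, a]: 'a' ∈ FIRST(aA)
Entry: S -> aA


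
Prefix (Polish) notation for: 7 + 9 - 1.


left-to-right (same/higher precedence on left): tree is (- (+ 7 9) 1)
Prefix: - + 7 9 1


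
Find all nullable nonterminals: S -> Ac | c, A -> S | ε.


A nonterminal is nullable iff some alternative derives ε (directly, or every symbol in it is nullable)
Nullable: {A}


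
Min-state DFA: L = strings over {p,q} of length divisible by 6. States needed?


Track length mod 6: states 0..5, accept at 0
Minimal DFA: 6 states


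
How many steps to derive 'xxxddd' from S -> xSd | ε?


Derivation: S => xSd => xxSdd => xxxSddd => xxxddd
Steps: 4


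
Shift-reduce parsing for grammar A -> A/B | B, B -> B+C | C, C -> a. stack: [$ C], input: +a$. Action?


'C' (not preceded by B+) is the handle for B -> C
Action: reduce (B -> C)


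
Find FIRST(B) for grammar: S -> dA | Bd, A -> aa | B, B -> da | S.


Per alternative of B: FIRST(da) = {d}; FIRST(S) = {d}
FIRST(B) = {d}


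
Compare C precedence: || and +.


'+' is additive (level 9); '||' is logical OR (level 1)
Higher level binds tighter
'+' has higher precedence than '||'


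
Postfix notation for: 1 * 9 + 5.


Left to right (same or higher precedence on left)
Postfix: 1 9 * 5 +


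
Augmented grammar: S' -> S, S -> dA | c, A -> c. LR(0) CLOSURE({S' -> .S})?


Start: S' -> .S
For each item with dot before a nonterminal B, add B -> .γ for every B-production
Closure: [S' -> .S, S -> .dA, S -> .c]


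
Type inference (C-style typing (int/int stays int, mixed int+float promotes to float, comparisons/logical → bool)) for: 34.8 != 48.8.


Operand types: float != float
Rule: comparison yields bool
Result type: bool


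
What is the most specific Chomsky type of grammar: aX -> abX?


LHS has context (more than one symbol) and |LHS| ≤ |RHS|
Classification: Type 1 (Context-Sensitive)


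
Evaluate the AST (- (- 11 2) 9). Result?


Evaluate inner: (- 11 2) = 9
Evaluate root: (- 9 9) = 0
Result: 0


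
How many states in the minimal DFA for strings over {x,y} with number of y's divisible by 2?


Track (count of y) mod 2: states 0..1, accept at 0
Minimal DFA: 2 states


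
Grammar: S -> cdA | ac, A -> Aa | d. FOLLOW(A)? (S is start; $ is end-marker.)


$ ∈ FOLLOW(S). For each A -> αBβ: add FIRST(β)\{ε} to FOLLOW(B); if β nullable, add FOLLOW(A).
FOLLOW(A) = {$, a}


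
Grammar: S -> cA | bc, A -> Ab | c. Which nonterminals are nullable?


A nonterminal is nullable iff some alternative derives ε (directly, or every symbol in it is nullable)
Nullable: {}


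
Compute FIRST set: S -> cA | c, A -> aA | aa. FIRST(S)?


Per alternative of S: FIRST(cA) = {c}; FIRST(c) = {c}
FIRST(S) = {c}


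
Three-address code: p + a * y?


Break into single-operator statements:
t1 = a * y
t2 = p + t1


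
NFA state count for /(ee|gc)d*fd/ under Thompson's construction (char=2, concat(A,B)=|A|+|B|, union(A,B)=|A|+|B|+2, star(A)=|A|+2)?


Syntax tree has 7 char leaf(s), 1 union(s), 1 star(s)
chars contribute 7×2 = 14; each union adds +2; each star adds +2
Total: 14 + 2 + 2 = 18 states


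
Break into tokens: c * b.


Scan left to right, longest-match per lexeme
Tokens: ID(c), OP(*), ID(b)


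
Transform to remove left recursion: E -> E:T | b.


Left-recursive alternatives: E:T; non-recursive: b
Introduce E': E -> bE', E' -> :TE' | ε


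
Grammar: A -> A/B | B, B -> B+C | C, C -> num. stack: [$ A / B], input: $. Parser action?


handle 'A/B' on top; lookahead ∈ FOLLOW(A) = {/, $}
Action: reduce (A -> A/B)


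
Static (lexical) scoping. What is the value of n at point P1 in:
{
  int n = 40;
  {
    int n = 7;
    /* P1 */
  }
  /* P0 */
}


n declared in the same block as P1
n = 7


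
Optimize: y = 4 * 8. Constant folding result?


4 * 8 = 32 at compile time
Optimized: y = 32


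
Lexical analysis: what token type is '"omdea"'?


Pattern: double-quoted sequence
Type: STRING_LITERAL


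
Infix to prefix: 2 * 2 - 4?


left-to-right (same/higher precedence on left): tree is (- (* 2 2) 4)
Prefix: - * 2 2 4


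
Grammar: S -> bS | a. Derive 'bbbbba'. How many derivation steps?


Derivation: S => bS => bbS => bbbS => bbbbS => bbbbbS => bbbbba
Steps: 6


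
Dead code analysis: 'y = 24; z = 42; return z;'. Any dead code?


y is assigned but never read
Dead: 'y = 24'


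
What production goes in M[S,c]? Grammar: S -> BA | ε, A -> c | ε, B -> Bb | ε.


For [S, c]: 'c' ∈ FIRST(BA)
Entry: S -> BA


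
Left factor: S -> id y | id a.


Common prefix: 'id'
Factored: S -> id S', S' -> y | a


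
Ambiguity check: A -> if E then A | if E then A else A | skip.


dangling else: 'if E then if E then skip else skip' parses two ways
Ambiguous


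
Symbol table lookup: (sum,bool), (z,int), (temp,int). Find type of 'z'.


Lookup 'z' → type int


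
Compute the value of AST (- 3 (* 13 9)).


Evaluate inner: (* 13 9) = 117
Evaluate root: (- 3 117) = -114
Result: -114


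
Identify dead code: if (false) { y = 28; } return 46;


condition is constant false, so the whole block is unreachable
Dead: 'if (false) { y = 28; }'


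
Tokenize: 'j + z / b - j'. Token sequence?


Scan left to right, longest-match per lexeme
Tokens: ID(j), OP(+), ID(z), OP(/), ID(b), OP(-), ID(j)


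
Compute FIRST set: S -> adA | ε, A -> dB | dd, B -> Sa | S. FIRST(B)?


Per alternative of B: FIRST(Sa) = {a}; FIRST(S) = {a, ε}
FIRST(B) = {a, ε}


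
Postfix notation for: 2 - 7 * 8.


* has higher precedence, evaluate 7*8 first
Postfix: 2 7 8 * -


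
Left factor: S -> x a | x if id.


Common prefix: 'x'
Factored: S -> x S', S' -> a | if id


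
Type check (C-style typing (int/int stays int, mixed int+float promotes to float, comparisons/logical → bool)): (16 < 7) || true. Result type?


Operand types: bool || bool
Rule: logical operators take bool operands and yield bool
Result type: bool


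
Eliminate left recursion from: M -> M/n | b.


Left-recursive alternatives: M/n; non-recursive: b
Introduce M': M -> bM', M' -> /nM' | ε


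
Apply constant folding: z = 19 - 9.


19 - 9 = 10 at compile time
Optimized: z = 10


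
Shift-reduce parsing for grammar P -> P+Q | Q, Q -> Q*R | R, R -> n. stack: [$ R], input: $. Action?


'R' (not preceded by Q*) is the handle for Q -> R
Action: reduce (Q -> R)


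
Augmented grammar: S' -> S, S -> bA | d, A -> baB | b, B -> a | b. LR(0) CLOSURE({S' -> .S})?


Start: S' -> .S
For each item with dot before a nonterminal B, add B -> .γ for every B-production
Closure: [S' -> .S, S -> .bA, S -> .d]


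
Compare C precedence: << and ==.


'<<' is shift (level 8); '==' is equality (level 6)
Higher level binds tighter
'<<' has higher precedence than '=='


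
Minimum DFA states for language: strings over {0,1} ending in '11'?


Track the longest suffix of input matching a prefix of '11': 3 classes (prefixes of length 0..2)
Minimal DFA: 3 states


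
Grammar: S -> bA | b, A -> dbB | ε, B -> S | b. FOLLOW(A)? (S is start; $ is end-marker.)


$ ∈ FOLLOW(S). For each A -> αBβ: add FIRST(β)\{ε} to FOLLOW(B); if β nullable, add FOLLOW(A).
FOLLOW(A) = {$}


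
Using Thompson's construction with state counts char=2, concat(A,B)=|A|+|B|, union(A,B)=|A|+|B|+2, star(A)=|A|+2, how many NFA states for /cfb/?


Syntax tree has 3 char leaf(s), 0 union(s), 0 star(s)
chars contribute 3×2 = 6; each union adds +2; each star adds +2
Total: 6 + 0 + 0 = 6 states


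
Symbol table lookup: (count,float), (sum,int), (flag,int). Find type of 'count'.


Lookup 'count' → type float


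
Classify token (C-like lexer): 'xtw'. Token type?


Pattern: letter/underscore followed by alphanumerics, not a keyword
Type: IDENTIFIER


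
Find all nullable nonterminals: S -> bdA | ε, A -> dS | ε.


A nonterminal is nullable iff some alternative derives ε (directly, or every symbol in it is nullable)
Nullable: {A, S}


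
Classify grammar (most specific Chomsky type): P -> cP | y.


Right-linear: every RHS is a terminal or a terminal followed by one nonterminal
Classification: Type 3 (Regular)


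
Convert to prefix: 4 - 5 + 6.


left-to-right (same/higher precedence on left): tree is (+ (- 4 5) 6)
Prefix: + - 4 5 6


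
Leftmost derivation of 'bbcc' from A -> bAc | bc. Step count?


Derivation: A => bAc => bbcc
Steps: 2


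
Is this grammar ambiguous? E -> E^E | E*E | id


'id^id*id' has two parse trees (no precedence encoded between ^ and *)
Ambiguous


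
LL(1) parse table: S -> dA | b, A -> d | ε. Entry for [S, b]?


For [S, b]: 'b' ∈ FIRST(b)
Entry: S -> b


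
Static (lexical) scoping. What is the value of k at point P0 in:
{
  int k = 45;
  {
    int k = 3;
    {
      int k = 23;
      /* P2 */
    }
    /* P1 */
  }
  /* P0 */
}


k declared in the same block as P0
k = 45


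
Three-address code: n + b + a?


Break into single-operator statements:
t1 = n + b
t2 = t1 + a


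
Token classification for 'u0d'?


Pattern: letter/underscore followed by alphanumerics, not a keyword
Type: IDENTIFIER


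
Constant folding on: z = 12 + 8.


12 + 8 = 20 at compile time
Optimized: z = 20


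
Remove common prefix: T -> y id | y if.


Common prefix: 'y'
Factored: T -> y T', T' -> id | if


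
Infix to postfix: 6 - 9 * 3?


* has higher precedence, evaluate 9*3 first
Postfix: 6 9 3 * -


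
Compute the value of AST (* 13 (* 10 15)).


Evaluate inner: (* 10 15) = 150
Evaluate root: (* 13 150) = 1950
Result: 1950


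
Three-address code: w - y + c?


Break into single-operator statements:
t1 = w - y
t2 = t1 + c


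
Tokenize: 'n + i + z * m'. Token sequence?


Scan left to right, longest-match per lexeme
Tokens: ID(n), OP(+), ID(i), OP(+), ID(z), OP(*), ID(m)


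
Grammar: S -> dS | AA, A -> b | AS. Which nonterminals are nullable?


A nonterminal is nullable iff some alternative derives ε (directly, or every symbol in it is nullable)
Nullable: {}


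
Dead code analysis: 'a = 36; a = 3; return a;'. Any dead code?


first assignment to a is overwritten before any read
Dead: 'a = 36'


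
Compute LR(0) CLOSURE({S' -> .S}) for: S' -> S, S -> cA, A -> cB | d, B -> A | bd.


Start: S' -> .S
For each item with dot before a nonterminal B, add B -> .γ for every B-production
Closure: [S' -> .S, S -> .cA]


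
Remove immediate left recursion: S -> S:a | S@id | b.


Left-recursive alternatives: S:a, S@id; non-recursive: b
Introduce S': S -> bS', S' -> :aS' | @idS' | ε


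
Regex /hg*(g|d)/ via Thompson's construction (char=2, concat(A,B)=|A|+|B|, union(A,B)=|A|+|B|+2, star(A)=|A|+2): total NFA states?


Syntax tree has 4 char leaf(s), 1 union(s), 1 star(s)
chars contribute 4×2 = 8; each union adds +2; each star adds +2
Total: 8 + 2 + 2 = 12 states


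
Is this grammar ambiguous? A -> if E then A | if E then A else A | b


dangling else: 'if E then if E then b else b' parses two ways
Ambiguous


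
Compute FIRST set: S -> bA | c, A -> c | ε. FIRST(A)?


Per alternative of A: FIRST(c) = {c}; FIRST(ε) = {ε}
FIRST(A) = {c, ε}


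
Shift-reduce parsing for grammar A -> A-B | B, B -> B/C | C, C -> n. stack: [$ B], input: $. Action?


lookahead ∉ {/} so B won't extend; reduce A -> B
Action: reduce (A -> B)


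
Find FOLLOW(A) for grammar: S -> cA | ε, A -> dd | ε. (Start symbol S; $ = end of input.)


$ ∈ FOLLOW(S). For each A -> αBβ: add FIRST(β)\{ε} to FOLLOW(B); if β nullable, add FOLLOW(A).
FOLLOW(A) = {$}


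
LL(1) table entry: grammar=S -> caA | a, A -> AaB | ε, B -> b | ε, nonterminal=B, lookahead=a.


For [B, a]: ε is nullable and 'a' ∈ FOLLOW(B)
Entry: B -> ε


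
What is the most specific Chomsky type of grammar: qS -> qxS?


LHS has context (more than one symbol) and |LHS| ≤ |RHS|
Classification: Type 1 (Context-Sensitive)


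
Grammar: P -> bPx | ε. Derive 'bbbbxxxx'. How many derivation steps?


Derivation: P => bPx => bbPxx => bbbPxxx => bbbbPxxxx => bbbbxxxx
Steps: 5


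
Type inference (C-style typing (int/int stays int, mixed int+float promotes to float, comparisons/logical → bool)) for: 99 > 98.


Operand types: int > int
Rule: comparison yields bool
Result type: bool


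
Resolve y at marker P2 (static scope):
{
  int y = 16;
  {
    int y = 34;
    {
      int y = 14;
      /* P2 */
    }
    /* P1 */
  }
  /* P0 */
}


y declared in the same block as P2
y = 14


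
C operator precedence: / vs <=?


'/' is multiplicative (level 10); '<=' is relational (level 7)
Higher level binds tighter
'/' has higher precedence than '<='


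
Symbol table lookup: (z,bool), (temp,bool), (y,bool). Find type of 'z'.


Lookup 'z' → type bool


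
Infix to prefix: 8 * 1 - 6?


left-to-right (same/higher precedence on left): tree is (- (* 8 1) 6)
Prefix: - * 8 1 6


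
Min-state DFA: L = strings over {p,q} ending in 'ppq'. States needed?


Track the longest suffix of input matching a prefix of 'ppq': 4 classes (prefixes of length 0..3)
Minimal DFA: 4 states


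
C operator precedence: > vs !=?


'>' is relational (level 7); '!=' is equality (level 6)
Higher level binds tighter
'>' has higher precedence than '!='


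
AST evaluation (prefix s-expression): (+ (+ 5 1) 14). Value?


Evaluate inner: (+ 5 1) = 6
Evaluate root: (+ 6 14) = 20
Result: 20


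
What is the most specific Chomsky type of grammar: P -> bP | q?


Right-linear: every RHS is a terminal or a terminal followed by one nonterminal
Classification: Type 3 (Regular)


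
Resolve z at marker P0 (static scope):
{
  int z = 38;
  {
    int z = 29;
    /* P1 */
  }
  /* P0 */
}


z declared in the same block as P0
z = 38


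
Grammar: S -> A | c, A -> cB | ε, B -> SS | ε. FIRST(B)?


Per alternative of B: FIRST(SS) = {c, ε}; FIRST(ε) = {ε}
FIRST(B) = {c, ε}


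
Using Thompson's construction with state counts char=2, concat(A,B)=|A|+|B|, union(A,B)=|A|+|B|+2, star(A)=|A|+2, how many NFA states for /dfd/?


Syntax tree has 3 char leaf(s), 0 union(s), 0 star(s)
chars contribute 3×2 = 6; each union adds +2; each star adds +2
Total: 6 + 0 + 0 = 6 states


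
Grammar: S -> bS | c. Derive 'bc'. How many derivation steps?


Derivation: S => bS => bc
Steps: 2


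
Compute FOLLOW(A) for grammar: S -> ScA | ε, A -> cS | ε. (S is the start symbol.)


$ ∈ FOLLOW(S). For each A -> αBβ: add FIRST(β)\{ε} to FOLLOW(B); if β nullable, add FOLLOW(A).
FOLLOW(A) = {$, c}


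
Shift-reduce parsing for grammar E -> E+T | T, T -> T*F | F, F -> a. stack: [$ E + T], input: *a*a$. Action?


'*' can extend T; shift to build T -> T*F
Action: shift


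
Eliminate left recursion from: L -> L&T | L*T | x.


Left-recursive alternatives: L&T, L*T; non-recursive: x
Introduce L': L -> xL', L' -> &TL' | *TL' | ε


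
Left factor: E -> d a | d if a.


Common prefix: 'd'
Factored: E -> d E', E' -> a | if a


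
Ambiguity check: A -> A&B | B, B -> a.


precedence layered via separate nonterminal B: deterministic
Unambiguous


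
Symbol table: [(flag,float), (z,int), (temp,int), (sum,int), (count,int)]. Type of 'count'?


Lookup 'count' → type int


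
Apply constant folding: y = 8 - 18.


8 - 18 = -10 at compile time
Optimized: y = -10


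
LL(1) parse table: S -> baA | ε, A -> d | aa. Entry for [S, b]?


For [S, b]: 'b' ∈ FIRST(baA)
Entry: S -> baA


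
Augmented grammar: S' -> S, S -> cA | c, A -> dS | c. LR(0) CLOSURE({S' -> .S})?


Start: S' -> .S
For each item with dot before a nonterminal B, add B -> .γ for every B-production
Closure: [S' -> .S, S -> .cA, S -> .c]


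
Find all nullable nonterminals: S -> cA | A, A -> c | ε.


A nonterminal is nullable iff some alternative derives ε (directly, or every symbol in it is nullable)
Nullable: {A, S}


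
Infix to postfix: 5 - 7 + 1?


Left to right (same or higher precedence on left)
Postfix: 5 7 - 1 +


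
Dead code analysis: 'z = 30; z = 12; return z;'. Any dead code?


first assignment to z is overwritten before any read
Dead: 'z = 30'


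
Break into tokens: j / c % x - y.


Scan left to right, longest-match per lexeme
Tokens: ID(j), OP(/), ID(c), OP(%), ID(x), OP(-), ID(y)


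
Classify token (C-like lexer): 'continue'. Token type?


Pattern: reserved word
Type: KEYWORD


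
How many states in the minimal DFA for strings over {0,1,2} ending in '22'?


Track the longest suffix of input matching a prefix of '22': 3 classes (prefixes of length 0..2)
Minimal DFA: 3 states


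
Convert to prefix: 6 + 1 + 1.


left-to-right (same/higher precedence on left): tree is (+ (+ 6 1) 1)
Prefix: + + 6 1 1


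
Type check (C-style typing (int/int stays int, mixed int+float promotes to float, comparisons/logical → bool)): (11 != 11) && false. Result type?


Operand types: bool && bool
Rule: logical operators take bool operands and yield bool
Result type: bool


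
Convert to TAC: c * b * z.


Break into single-operator statements:
t1 = c * b
t2 = t1 * z


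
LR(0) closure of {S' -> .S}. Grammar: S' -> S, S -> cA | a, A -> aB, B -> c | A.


Start: S' -> .S
For each item with dot before a nonterminal B, add B -> .γ for every B-production
Closure: [S' -> .S, S -> .cA, S -> .a]


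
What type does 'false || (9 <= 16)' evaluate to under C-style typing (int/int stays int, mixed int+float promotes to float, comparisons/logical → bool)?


Operand types: bool || bool
Rule: logical operators take bool operands and yield bool
Result type: bool


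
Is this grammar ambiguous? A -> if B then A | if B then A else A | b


dangling else: 'if B then if B then b else b' parses two ways
Ambiguous


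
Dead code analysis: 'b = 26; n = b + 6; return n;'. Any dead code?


b is read by n's definition; n is returned
No dead code


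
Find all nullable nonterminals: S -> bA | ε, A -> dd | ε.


A nonterminal is nullable iff some alternative derives ε (directly, or every symbol in it is nullable)
Nullable: {A, S}


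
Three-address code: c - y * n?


Break into single-operator statements:
t1 = y * n
t2 = c - t1


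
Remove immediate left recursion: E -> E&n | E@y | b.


Left-recursive alternatives: E&n, E@y; non-recursive: b
Introduce E': E -> bE', E' -> &nE' | @yE' | ε


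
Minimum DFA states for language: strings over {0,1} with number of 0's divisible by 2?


Track (count of 0) mod 2: states 0..1, accept at 0
Minimal DFA: 2 states
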